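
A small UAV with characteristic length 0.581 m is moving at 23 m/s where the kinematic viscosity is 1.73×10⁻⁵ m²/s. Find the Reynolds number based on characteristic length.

Re = v·c/ν = 23 × 0.581 / (1.73×10⁻⁵) = 7.72×10^5

Re = 7.72×10^5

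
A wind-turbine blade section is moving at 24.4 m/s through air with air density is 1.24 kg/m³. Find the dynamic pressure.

q = ½ρv² = ½ × 1.24 × 24.4² = 369 Pa

q = 369 Pa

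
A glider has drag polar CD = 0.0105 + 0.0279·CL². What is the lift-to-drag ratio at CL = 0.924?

CD = 0.0105 + 0.0279 × 0.924² = 0.03432
L/D = CL/CD = 0.924 / 0.03432 = 26.9

L/D = 26.9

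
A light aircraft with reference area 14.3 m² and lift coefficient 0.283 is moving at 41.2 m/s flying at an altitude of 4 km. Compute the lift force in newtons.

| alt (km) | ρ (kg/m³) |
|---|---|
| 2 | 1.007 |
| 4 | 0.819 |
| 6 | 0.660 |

L = 2810 N

At 4 km, from the table: ρ = 0.819 kg/m³.
L = ½ρv²S·CL = ½ × 0.819 × 41.2² × 14.3 × 0.283 = 2810 N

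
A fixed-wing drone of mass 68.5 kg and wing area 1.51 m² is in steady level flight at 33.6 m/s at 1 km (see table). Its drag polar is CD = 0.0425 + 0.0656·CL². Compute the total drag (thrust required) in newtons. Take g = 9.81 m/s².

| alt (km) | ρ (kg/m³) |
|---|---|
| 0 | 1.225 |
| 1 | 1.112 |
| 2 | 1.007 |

At 1 km, from the table: ρ = 1.112 kg/m³.
In steady level flight, lift balances weight: W = mg = 68.5 × 9.81 = 671.99 N.
Dynamic pressure q = 0.5 × 1.112 × 33.6² = 627.7 Pa.
CL = 2W/(ρv²S) = 2×671.99/(1.112×33.6²×1.51) = 0.709.
CD = 0.0425 + 0.0656 × 0.709² = 0.07547.
D = q·S·CD = 627.7 × 1.51 × 0.07547 = 71.54 N

D = 71.5 N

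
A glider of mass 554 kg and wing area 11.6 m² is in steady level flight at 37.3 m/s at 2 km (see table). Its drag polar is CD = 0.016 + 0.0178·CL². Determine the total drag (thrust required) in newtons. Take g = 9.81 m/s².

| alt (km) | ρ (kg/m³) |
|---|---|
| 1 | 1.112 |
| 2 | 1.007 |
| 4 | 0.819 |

D = 195 N

At 2 km, from the table: ρ = 1.007 kg/m³.
Weight W = mg = 554 × 9.81 = 5434.7 N; in level flight L = W.
Dynamic pressure q = 0.5 × 1.007 × 37.3² = 700.5 Pa.
Required CL = L/(qS) = 5434.7/(700.5·11.6) = 0.6688.
CD = 0.016 + 0.0178 × 0.6688² = 0.02396.
D = q·S·CD = 700.5 × 11.6 × 0.02396 = 194.7 N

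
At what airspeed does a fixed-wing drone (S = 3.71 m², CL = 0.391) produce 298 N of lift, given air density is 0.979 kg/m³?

v = 20.5 m/s

L = ½ρv²S·CL ⇒ v = √(2L/(ρ·S·CL))
v = √(2 × 298 / (0.979 × 3.71 × 0.391)) = √419.7 = 20.5 m/s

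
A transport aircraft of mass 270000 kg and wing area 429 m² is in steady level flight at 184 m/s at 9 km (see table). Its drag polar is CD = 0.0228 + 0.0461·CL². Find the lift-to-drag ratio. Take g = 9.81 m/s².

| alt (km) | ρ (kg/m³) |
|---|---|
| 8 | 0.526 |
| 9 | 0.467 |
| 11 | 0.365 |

L/D = 15.3

At 9 km, from the table: ρ = 0.467 kg/m³.
In steady level flight, lift balances weight: W = mg = 270000 × 9.81 = 2.6487×10^6 N.
q = ½ρv² = ½ × 0.467 × 184² = 7905 Pa.
Required CL = L/(qS) = 2.6487×10^6/(7905·429) = 0.781.
CD = 0.0228 + 0.0461 × 0.781² = 0.05092.
L/D = CL/CD = 0.781 / 0.05092 = 15.3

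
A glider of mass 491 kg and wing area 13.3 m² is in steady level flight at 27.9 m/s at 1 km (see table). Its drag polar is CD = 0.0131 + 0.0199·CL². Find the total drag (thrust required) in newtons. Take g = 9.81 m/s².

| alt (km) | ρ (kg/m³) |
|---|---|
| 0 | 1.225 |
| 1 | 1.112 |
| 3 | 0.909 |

D = 156 N

At 1 km, from the table: ρ = 1.112 kg/m³.
Level flight ⇒ L = W = m·g = 491 × 9.81 = 4816.7 N.
Dynamic pressure q = 0.5 × 1.112 × 27.9² = 432.8 Pa.
CL = 2W/(ρv²S) = 2×4816.7/(1.112×27.9²×13.3) = 0.8368.
CD = 0.0131 + 0.0199 × 0.8368² = 0.02703.
D = q·S·CD = 432.8 × 13.3 × 0.02703 = 155.6 N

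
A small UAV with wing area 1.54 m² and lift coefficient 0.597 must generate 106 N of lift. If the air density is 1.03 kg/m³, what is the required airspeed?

v = 15 m/s

L = ½ρv²S·CL ⇒ v = √(2L/(ρ·S·CL))
v = √(2 × 106 / (1.03 × 1.54 × 0.597)) = √223.9 = 15 m/s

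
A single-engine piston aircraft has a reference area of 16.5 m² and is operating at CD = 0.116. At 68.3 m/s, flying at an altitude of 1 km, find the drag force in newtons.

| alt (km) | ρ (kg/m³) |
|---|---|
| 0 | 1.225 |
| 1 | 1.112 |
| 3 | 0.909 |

D = 4960 N

At 1 km, from the table: ρ = 1.112 kg/m³.
D = ½ρv²S·CD = ½ × 1.112 × 68.3² × 16.5 × 0.116 = 4960 N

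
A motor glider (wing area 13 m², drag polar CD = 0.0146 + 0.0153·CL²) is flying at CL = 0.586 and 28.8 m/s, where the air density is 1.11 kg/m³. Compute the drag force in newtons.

D = 119 N

CD = 0.0146 + 0.0153 × 0.586² = 0.01985
D = ½ρv²S·CD = ½ × 1.11 × 28.8² × 13 × 0.01985 = 119 N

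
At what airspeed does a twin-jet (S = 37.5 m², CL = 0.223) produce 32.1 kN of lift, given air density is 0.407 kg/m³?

L = ½ρv²S·CL ⇒ v = √(2L/(ρ·S·CL))
v = √(2 × 32100 / (0.407 × 37.5 × 0.223)) = √18860 = 137 m/s

v = 137 m/s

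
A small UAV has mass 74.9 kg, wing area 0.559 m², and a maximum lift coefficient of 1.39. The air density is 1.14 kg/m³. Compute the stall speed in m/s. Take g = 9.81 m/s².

V_stall = 40.7 m/s

Weight W = mg = 74.9 × 9.81 = 734.8 N.
From L = ½ρV²S·CL,max = W: V_stall = √(2W/(ρSCL,max)) = √(2·734.8/(1.14·0.559·1.39))
V_stall = √1659 = 40.7 m/s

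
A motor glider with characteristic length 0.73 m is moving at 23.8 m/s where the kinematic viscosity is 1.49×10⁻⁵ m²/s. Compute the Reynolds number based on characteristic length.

Re = v·c/ν = 23.8 × 0.73 / (1.49×10⁻⁵) = 1.17×10^6

Re = 1.17×10^6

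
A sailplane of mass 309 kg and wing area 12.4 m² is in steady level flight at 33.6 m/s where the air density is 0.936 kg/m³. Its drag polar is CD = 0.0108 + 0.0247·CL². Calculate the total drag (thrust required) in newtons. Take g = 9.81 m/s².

D = 105 N

In steady level flight, lift balances weight: W = mg = 309 × 9.81 = 3031.3 N.
q = ½ρv² = ½ × 0.936 × 33.6² = 528.4 Pa.
CL = W/(q·S) = 3031.3 / (528.4 × 12.4) = 0.4627.
CD = 0.0108 + 0.0247 × 0.4627² = 0.01609.
D = q·S·CD = 528.4 × 12.4 × 0.01609 = 105.4 N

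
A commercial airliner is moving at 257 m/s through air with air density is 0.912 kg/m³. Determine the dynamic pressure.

q = ½ρv² = ½ × 0.912 × 257² = 30100 Pa

q = 30100 Pa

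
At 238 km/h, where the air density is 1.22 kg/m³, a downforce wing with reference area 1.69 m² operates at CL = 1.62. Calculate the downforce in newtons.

L = 7300 N

Convert speed: v = 238 km/h ÷ 3.6 = 66.11 m/s.
Dynamic pressure q = ½ρv² = ½ × 1.22 × 66.11² = 2666 Pa.
L = q·S·CL = 2666 × 1.69 × 1.62 = 7300 N ≈ 7.3 kN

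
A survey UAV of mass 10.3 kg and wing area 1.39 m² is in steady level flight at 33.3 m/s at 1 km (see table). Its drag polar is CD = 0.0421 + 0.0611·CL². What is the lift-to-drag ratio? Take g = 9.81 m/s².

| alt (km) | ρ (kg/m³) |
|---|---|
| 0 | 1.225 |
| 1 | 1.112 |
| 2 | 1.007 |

At 1 km, from the table: ρ = 1.112 kg/m³.
In steady level flight, lift balances weight: W = mg = 10.3 × 9.81 = 101.04 N.
q = ½ρv² = ½ × 1.112 × 33.3² = 616.5 Pa.
Required CL = L/(qS) = 101.04/(616.5·1.39) = 0.1179.
CD = 0.0421 + 0.0611 × 0.1179² = 0.04295.
L/D = CL/CD = 0.1179 / 0.04295 = 2.75

L/D = 2.75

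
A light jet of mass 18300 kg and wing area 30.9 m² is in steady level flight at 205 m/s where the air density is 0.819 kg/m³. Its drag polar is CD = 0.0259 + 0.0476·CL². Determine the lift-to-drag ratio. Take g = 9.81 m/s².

Weight W = mg = 18300 × 9.81 = 1.7952×10^5 N; in level flight L = W.
q = ½ρv² = ½ × 0.819 × 205² = 17210 Pa.
CL = W/(q·S) = 1.7952×10^5 / (17210 × 30.9) = 0.3376.
CD = 0.0259 + 0.0476 × 0.3376² = 0.03133.
L/D = CL/CD = 0.3376 / 0.03133 = 10.8

L/D = 10.8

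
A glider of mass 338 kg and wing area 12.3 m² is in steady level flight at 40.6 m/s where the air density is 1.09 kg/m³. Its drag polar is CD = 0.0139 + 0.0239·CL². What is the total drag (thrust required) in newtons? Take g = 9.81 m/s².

D = 177 N

Weight W = mg = 338 × 9.81 = 3315.8 N; in level flight L = W.
Dynamic pressure q = 0.5 × 1.09 × 40.6² = 898.4 Pa.
CL = W/(q·S) = 3315.8 / (898.4 × 12.3) = 0.3001.
CD = 0.0139 + 0.0239 × 0.3001² = 0.01605.
D = q·S·CD = 898.4 × 12.3 × 0.01605 = 177.4 N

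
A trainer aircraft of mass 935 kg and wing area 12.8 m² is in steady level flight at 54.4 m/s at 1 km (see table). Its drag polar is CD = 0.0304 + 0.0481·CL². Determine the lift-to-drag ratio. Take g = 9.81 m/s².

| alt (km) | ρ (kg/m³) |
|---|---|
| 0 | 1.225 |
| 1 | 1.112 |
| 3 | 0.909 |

L/D = 11

At 1 km, from the table: ρ = 1.112 kg/m³.
Weight W = mg = 935 × 9.81 = 9172.4 N; in level flight L = W.
q = ½ρv² = ½ × 1.112 × 54.4² = 1645 Pa.
CL = W/(q·S) = 9172.4 / (1645 × 12.8) = 0.4355.
CD = 0.0304 + 0.0481 × 0.4355² = 0.03952.
L/D = CL/CD = 0.4355 / 0.03952 = 11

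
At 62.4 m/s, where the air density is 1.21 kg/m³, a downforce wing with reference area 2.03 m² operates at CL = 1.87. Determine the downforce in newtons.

Dynamic pressure q = ½ρv² = ½ × 1.21 × 62.4² = 2356 Pa.
L = q·S·CL = 2356 × 2.03 × 1.87 = 8940 N ≈ 8.94 kN

L = 8940 N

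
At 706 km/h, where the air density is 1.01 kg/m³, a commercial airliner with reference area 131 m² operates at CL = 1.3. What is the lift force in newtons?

L = 3.31×10^6 N

Convert speed: v = 706 km/h ÷ 3.6 = 196.1 m/s.
Dynamic pressure q = ½ρv² = ½ × 1.01 × 196.1² = 19420 Pa.
L = q·S·CL = 19420 × 131 × 1.3 = 3.31×10^6 N ≈ 3310 kN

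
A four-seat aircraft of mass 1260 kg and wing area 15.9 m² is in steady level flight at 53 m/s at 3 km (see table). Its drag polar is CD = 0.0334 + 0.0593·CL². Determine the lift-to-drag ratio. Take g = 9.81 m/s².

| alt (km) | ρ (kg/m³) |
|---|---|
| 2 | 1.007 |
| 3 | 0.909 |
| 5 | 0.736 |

At 3 km, from the table: ρ = 0.909 kg/m³.
Weight W = mg = 1260 × 9.81 = 12361 N; in level flight L = W.
Dynamic pressure q = 0.5 × 0.909 × 53² = 1277 Pa.
Required CL = L/(qS) = 12361/(1277·15.9) = 0.6089.
CD = 0.0334 + 0.0593 × 0.6089² = 0.05539.
L/D = CL/CD = 0.6089 / 0.05539 = 11

L/D = 11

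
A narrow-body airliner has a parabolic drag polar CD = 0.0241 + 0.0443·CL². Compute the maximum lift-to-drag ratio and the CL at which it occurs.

(L/D)max = 15.3, at CL = 0.738

For CD = CD0 + K·CL², (L/D)max occurs at CL* = √(CD0/K) and equals 1/(2√(K·CD0)).
(L/D)max = 1/(2√(0.0443 × 0.0241)) = 1/(2 × 0.03267) = 15.3
CL* = √(0.0241/0.0443) = 0.738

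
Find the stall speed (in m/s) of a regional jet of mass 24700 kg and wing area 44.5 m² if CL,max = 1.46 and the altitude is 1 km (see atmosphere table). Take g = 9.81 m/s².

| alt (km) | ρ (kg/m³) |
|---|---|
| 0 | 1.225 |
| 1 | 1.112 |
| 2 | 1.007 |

At 1 km, from the table: ρ = 1.112 kg/m³.
Weight W = mg = 24700 × 9.81 = 2.423×10^5 N.
V_stall = √(2W/(ρ·S·CL,max)) = √(2 × 2.423×10^5 / (1.112 × 44.5 × 1.46))
V_stall = √6708 = 81.9 m/s

V_stall = 81.9 m/s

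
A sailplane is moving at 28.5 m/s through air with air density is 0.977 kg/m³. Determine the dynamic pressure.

q = 397 Pa

q = ½ρv² = ½ × 0.977 × 28.5² = 397 Pa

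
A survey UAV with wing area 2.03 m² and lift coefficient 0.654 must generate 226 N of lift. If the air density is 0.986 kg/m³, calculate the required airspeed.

v = 18.6 m/s

L = ½ρv²S·CL ⇒ v = √(2L/(ρ·S·CL))
v = √(2 × 226 / (0.986 × 2.03 × 0.654)) = √345.3 = 18.6 m/s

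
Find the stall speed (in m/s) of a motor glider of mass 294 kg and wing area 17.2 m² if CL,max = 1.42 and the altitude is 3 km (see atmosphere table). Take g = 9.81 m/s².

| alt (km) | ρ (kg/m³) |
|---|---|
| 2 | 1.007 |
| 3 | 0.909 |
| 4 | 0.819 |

At 3 km, from the table: ρ = 0.909 kg/m³.
Stall occurs when L = W at CL,max. W = mg = 294 × 9.81 = 2884 N.
V_stall = √(2W/(ρ·S·CL,max)) = √(2 × 2884 / (0.909 × 17.2 × 1.42))
V_stall = √259.8 = 16.1 m/s

V_stall = 16.1 m/s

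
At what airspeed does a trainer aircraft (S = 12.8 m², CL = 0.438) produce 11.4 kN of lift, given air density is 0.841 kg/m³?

v = 69.5 m/s

L = ½ρv²S·CL ⇒ v = √(2L/(ρ·S·CL))
v = √(2 × 11400 / (0.841 × 12.8 × 0.438)) = √4836 = 69.5 m/s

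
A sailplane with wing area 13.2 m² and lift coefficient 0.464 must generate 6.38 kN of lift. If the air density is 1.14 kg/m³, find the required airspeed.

L = ½ρv²S·CL ⇒ v = √(2L/(ρ·S·CL))
v = √(2 × 6380 / (1.14 × 13.2 × 0.464)) = √1827 = 42.7 m/s

v = 42.7 m/s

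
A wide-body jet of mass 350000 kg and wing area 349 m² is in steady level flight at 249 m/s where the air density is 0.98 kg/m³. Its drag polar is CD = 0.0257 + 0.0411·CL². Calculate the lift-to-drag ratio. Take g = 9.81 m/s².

Weight W = mg = 350000 × 9.81 = 3.4335×10^6 N; in level flight L = W.
q = ½ρv² = ½ × 0.98 × 249² = 30380 Pa.
CL = W/(q·S) = 3.4335×10^6 / (30380 × 349) = 0.3238.
CD = 0.0257 + 0.0411 × 0.3238² = 0.03001.
L/D = CL/CD = 0.3238 / 0.03001 = 10.8

L/D = 10.8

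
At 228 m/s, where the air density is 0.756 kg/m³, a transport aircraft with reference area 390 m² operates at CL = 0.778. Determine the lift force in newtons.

L = ½ρv²S·CL = ½ × 0.756 × 228² × 390 × 0.778 = 5.96×10^6 N ≈ 5960 kN

L = 5.96×10^6 N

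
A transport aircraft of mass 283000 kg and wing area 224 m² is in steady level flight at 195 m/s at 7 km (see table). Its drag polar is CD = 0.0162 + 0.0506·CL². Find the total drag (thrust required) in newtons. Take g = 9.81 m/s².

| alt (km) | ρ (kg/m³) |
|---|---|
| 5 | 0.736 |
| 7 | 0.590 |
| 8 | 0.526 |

At 7 km, from the table: ρ = 0.590 kg/m³.
Weight W = mg = 283000 × 9.81 = 2.7762×10^6 N; in level flight L = W.
Dynamic pressure q = 0.5 × 0.59 × 195² = 11220 Pa.
CL = 2W/(ρv²S) = 2×2.7762×10^6/(0.59×195²×224) = 1.105.
CD = 0.0162 + 0.0506 × 1.105² = 0.07797.
D = q·S·CD = 11220 × 224 × 0.07797 = 1.959×10^5 N

D = 1.96×10^5 N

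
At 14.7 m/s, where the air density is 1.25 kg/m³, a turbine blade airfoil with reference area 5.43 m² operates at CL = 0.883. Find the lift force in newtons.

L = ½ρv²S·CL = ½ × 1.25 × 14.7² × 5.43 × 0.883 = 648 N

L = 648 N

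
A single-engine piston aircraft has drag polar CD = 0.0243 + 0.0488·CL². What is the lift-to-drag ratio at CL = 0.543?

CD = 0.0243 + 0.0488 × 0.543² = 0.03869
L/D = CL/CD = 0.543 / 0.03869 = 14

L/D = 14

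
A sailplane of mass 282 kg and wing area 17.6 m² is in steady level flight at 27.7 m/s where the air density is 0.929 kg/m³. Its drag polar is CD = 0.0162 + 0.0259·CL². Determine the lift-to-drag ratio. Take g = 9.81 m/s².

L/D = 20.8

Weight W = mg = 282 × 9.81 = 2766.4 N; in level flight L = W.
q = ½ρv² = ½ × 0.929 × 27.7² = 356.4 Pa.
CL = W/(q·S) = 2766.4 / (356.4 × 17.6) = 0.441.
CD = 0.0162 + 0.0259 × 0.441² = 0.02124.
L/D = CL/CD = 0.441 / 0.02124 = 20.8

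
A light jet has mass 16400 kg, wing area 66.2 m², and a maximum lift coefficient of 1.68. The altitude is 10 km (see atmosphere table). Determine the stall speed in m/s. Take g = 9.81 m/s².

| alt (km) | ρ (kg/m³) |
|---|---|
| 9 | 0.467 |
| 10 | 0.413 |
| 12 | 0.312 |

At 10 km, from the table: ρ = 0.413 kg/m³.
Stall occurs when L = W at CL,max. W = mg = 16400 × 9.81 = 1.609×10^5 N.
From L = ½ρV²S·CL,max = W: V_stall = √(2W/(ρSCL,max)) = √(2·1.609×10^5/(0.413·66.2·1.68))
V_stall = √7005 = 83.7 m/s

V_stall = 83.7 m/s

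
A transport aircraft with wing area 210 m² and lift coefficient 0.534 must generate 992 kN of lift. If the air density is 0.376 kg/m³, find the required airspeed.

L = ½ρv²S·CL ⇒ v = √(2L/(ρ·S·CL))
v = √(2 × 9.92×10^5 / (0.376 × 210 × 0.534)) = √47050 = 217 m/s

v = 217 m/s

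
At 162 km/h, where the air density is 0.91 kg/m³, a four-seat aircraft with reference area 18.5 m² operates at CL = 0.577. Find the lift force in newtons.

Convert speed: v = 162 km/h ÷ 3.6 = 45 m/s.
L = ½ρv²S·CL = ½ × 0.91 × 45² × 18.5 × 0.577 = 9840 N ≈ 9.84 kN

L = 9840 N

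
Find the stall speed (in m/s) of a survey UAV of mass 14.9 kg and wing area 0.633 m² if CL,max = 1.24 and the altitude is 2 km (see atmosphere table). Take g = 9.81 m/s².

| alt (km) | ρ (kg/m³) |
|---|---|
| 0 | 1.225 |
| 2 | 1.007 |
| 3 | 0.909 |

V_stall = 19.2 m/s

At 2 km, from the table: ρ = 1.007 kg/m³.
Weight W = mg = 14.9 × 9.81 = 146.2 N.
From L = ½ρV²S·CL,max = W: V_stall = √(2W/(ρSCL,max)) = √(2·146.2/(1.007·0.633·1.24))
V_stall = √369.9 = 19.2 m/s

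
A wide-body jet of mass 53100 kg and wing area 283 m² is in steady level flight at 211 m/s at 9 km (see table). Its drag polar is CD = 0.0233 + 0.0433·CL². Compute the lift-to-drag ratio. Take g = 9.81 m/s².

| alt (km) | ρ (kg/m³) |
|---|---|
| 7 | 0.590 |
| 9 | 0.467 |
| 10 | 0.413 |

L/D = 7.18

At 9 km, from the table: ρ = 0.467 kg/m³.
Level flight ⇒ L = W = m·g = 53100 × 9.81 = 5.2091×10^5 N.
Dynamic pressure q = 0.5 × 0.467 × 211² = 10400 Pa.
Required CL = L/(qS) = 5.2091×10^5/(10400·283) = 0.1771.
CD = 0.0233 + 0.0433 × 0.1771² = 0.02466.
L/D = CL/CD = 0.1771 / 0.02466 = 7.18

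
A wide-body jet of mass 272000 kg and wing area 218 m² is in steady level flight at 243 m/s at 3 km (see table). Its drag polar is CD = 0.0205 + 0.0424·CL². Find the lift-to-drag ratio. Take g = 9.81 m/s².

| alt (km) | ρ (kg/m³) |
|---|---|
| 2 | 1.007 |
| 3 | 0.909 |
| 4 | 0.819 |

L/D = 15.6

At 3 km, from the table: ρ = 0.909 kg/m³.
In steady level flight, lift balances weight: W = mg = 272000 × 9.81 = 2.6683×10^6 N.
q = ½ρv² = ½ × 0.909 × 243² = 26840 Pa.
CL = W/(q·S) = 2.6683×10^6 / (26840 × 218) = 0.4561.
CD = 0.0205 + 0.0424 × 0.4561² = 0.02932.
L/D = CL/CD = 0.4561 / 0.02932 = 15.6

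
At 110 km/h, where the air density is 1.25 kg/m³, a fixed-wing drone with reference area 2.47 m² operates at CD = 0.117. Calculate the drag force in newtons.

Convert speed: v = 110 km/h ÷ 3.6 = 30.56 m/s.
Dynamic pressure q = ½ρv² = ½ × 1.25 × 30.56² = 583.5 Pa.
D = q·S·CD = 583.5 × 2.47 × 0.117 = 169 N

D = 169 N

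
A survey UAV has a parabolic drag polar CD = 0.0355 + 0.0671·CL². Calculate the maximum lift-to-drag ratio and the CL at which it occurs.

For CD = CD0 + K·CL², (L/D)max occurs at CL* = √(CD0/K) and equals 1/(2√(K·CD0)).
(L/D)max = 1/(2√(0.0671 × 0.0355)) = 1/(2 × 0.04881) = 10.2
CL* = √(0.0355/0.0671) = 0.727

(L/D)max = 10.2, at CL = 0.727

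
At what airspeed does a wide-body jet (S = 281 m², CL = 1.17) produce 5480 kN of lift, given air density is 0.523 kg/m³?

v = 252 m/s

L = ½ρv²S·CL ⇒ v = √(2L/(ρ·S·CL))
v = √(2 × 5.48×10^6 / (0.523 × 281 × 1.17)) = √63740 = 252 m/s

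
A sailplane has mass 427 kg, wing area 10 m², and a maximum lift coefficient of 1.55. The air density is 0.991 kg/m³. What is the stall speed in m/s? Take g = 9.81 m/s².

Weight W = mg = 427 × 9.81 = 4189 N.
From L = ½ρV²S·CL,max = W: V_stall = √(2W/(ρSCL,max)) = √(2·4189/(0.991·10·1.55))
V_stall = √545.4 = 23.4 m/s

V_stall = 23.4 m/s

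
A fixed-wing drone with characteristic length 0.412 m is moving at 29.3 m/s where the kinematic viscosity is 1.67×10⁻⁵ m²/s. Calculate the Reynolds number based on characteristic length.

Re = v·c/ν = 29.3 × 0.412 / (1.67×10⁻⁵) = 7.23×10^5

Re = 7.23×10^5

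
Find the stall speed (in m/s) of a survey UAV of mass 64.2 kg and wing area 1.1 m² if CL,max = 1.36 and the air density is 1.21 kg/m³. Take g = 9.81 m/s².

V_stall = 26.4 m/s

At stall, lift equals weight: L = W = m·g = 64.2 × 9.81 = 629.8 N.
V_stall = √(2W/(ρ·S·CL,max)) = √(2 × 629.8 / (1.21 × 1.1 × 1.36))
V_stall = √695.9 = 26.4 m/s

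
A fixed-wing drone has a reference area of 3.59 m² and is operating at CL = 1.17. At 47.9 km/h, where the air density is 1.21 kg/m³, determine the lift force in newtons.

Convert speed: v = 47.9 km/h ÷ 3.6 = 13.31 m/s.
Dynamic pressure q = ½ρv² = ½ × 1.21 × 13.31² = 107.1 Pa.
L = q·S·CL = 107.1 × 3.59 × 1.17 = 450 N

L = 450 N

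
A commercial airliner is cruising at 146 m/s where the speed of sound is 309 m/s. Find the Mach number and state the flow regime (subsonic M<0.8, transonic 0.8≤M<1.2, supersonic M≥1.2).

M = 0.472 (subsonic)

M = v/a = 146 / 309 = 0.472
M = 0.472 → subsonic.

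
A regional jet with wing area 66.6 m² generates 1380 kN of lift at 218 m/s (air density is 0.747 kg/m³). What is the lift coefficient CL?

CL = 1.17

From L = ½ρv²S·CL, rearranging gives CL = 2L/(ρv²S).
CL = 2 × 1.38×10^6 / (0.747 × 218² × 66.6) = 1.17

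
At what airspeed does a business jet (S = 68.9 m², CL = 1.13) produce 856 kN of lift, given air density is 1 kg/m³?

v = 148 m/s

L = ½ρv²S·CL ⇒ v = √(2L/(ρ·S·CL))
v = √(2 × 8.56×10^5 / (1 × 68.9 × 1.13)) = √21990 = 148 m/s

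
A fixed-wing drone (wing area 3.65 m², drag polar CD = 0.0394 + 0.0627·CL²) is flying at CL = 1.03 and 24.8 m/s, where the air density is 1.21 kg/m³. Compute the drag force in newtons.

CD = 0.0394 + 0.0627 × 1.03² = 0.1059
D = ½ρv²S·CD = ½ × 1.21 × 24.8² × 3.65 × 0.1059 = 144 N

D = 144 N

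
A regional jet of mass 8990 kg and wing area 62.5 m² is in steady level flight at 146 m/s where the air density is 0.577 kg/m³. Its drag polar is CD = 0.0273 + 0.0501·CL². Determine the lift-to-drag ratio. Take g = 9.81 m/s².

L/D = 7.66

In steady level flight, lift balances weight: W = mg = 8990 × 9.81 = 88192 N.
Dynamic pressure q = 0.5 × 0.577 × 146² = 6150 Pa.
CL = 2W/(ρv²S) = 2×88192/(0.577×146²×62.5) = 0.2295.
CD = 0.0273 + 0.0501 × 0.2295² = 0.02994.
L/D = CL/CD = 0.2295 / 0.02994 = 7.66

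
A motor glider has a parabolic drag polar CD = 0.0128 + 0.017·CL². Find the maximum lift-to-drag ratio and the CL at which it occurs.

For CD = CD0 + K·CL², (L/D)max occurs at CL* = √(CD0/K) and equals 1/(2√(K·CD0)).
(L/D)max = 1/(2√(0.017 × 0.0128)) = 1/(2 × 0.01475) = 33.9
CL* = √(0.0128/0.017) = 0.868

(L/D)max = 33.9, at CL = 0.868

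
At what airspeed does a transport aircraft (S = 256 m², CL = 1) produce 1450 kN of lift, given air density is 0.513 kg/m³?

v = 149 m/s

L = ½ρv²S·CL ⇒ v = √(2L/(ρ·S·CL))
v = √(2 × 1.45×10^6 / (0.513 × 256 × 1)) = √22080 = 149 m/s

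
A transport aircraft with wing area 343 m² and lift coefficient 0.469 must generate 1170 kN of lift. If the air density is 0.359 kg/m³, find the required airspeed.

v = 201 m/s

L = ½ρv²S·CL ⇒ v = √(2L/(ρ·S·CL))
v = √(2 × 1.17×10^6 / (0.359 × 343 × 0.469)) = √40520 = 201 m/s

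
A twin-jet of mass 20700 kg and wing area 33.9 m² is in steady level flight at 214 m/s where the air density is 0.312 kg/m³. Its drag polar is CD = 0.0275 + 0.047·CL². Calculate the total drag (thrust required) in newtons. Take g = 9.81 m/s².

D = 14700 N

Level flight ⇒ L = W = m·g = 20700 × 9.81 = 2.0307×10^5 N.
Dynamic pressure q = 0.5 × 0.312 × 214² = 7144 Pa.
Required CL = L/(qS) = 2.0307×10^5/(7144·33.9) = 0.8385.
CD = 0.0275 + 0.047 × 0.8385² = 0.06054.
D = q·S·CD = 7144 × 33.9 × 0.06054 = 14660 N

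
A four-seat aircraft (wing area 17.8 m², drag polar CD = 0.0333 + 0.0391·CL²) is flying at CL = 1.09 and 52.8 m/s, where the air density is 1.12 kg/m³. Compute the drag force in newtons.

D = 2220 N

CD = 0.0333 + 0.0391 × 1.09² = 0.07975
D = ½ρv²S·CD = ½ × 1.12 × 52.8² × 17.8 × 0.07975 = 2220 N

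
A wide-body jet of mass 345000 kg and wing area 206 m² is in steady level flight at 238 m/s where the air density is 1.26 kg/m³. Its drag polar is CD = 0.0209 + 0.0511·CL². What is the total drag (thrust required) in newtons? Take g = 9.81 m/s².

Weight W = mg = 345000 × 9.81 = 3.3844×10^6 N; in level flight L = W.
q = ½ρv² = ½ × 1.26 × 238² = 35690 Pa.
CL = 2W/(ρv²S) = 2×3.3844×10^6/(1.26×238²×206) = 0.4604.
CD = 0.0209 + 0.0511 × 0.4604² = 0.03173.
D = q·S·CD = 35690 × 206 × 0.03173 = 2.333×10^5 N

D = 2.33×10^5 N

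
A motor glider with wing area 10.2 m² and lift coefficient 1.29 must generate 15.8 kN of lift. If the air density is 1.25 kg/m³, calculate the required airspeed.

v = 43.8 m/s

L = ½ρv²S·CL ⇒ v = √(2L/(ρ·S·CL))
v = √(2 × 15800 / (1.25 × 10.2 × 1.29)) = √1921 = 43.8 m/s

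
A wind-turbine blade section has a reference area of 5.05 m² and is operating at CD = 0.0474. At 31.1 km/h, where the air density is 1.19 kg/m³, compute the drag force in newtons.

Convert speed: v = 31.1 km/h ÷ 3.6 = 8.639 m/s.
Dynamic pressure q = ½ρv² = ½ × 1.19 × 8.639² = 44.41 Pa.
D = q·S·CD = 44.41 × 5.05 × 0.0474 = 10.6 N

D = 10.6 N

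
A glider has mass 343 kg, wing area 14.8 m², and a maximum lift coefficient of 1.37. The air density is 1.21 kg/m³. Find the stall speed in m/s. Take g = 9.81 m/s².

Stall occurs when L = W at CL,max. W = mg = 343 × 9.81 = 3365 N.
From L = ½ρV²S·CL,max = W: V_stall = √(2W/(ρSCL,max)) = √(2·3365/(1.21·14.8·1.37))
V_stall = √274.3 = 16.6 m/s

V_stall = 16.6 m/s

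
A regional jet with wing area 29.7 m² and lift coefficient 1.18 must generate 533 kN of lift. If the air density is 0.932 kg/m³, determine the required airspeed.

L = ½ρv²S·CL ⇒ v = √(2L/(ρ·S·CL))
v = √(2 × 5.33×10^5 / (0.932 × 29.7 × 1.18)) = √32640 = 181 m/s

v = 181 m/s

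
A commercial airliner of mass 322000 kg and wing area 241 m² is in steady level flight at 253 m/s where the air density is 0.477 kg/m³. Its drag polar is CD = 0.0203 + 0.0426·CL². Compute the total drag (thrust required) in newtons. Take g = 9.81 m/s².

In steady level flight, lift balances weight: W = mg = 322000 × 9.81 = 3.1588×10^6 N.
q = ½ρv² = ½ × 0.477 × 253² = 15270 Pa.
CL = 2W/(ρv²S) = 2×3.1588×10^6/(0.477×253²×241) = 0.8586.
CD = 0.0203 + 0.0426 × 0.8586² = 0.0517.
D = q·S·CD = 15270 × 241 × 0.0517 = 1.902×10^5 N

D = 1.9×10^5 N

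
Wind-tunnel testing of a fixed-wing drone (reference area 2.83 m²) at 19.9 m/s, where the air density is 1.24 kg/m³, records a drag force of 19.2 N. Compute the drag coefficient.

From D = ½ρv²S·CD, rearranging gives CD = 2D/(ρv²S).
CD = 2 × 19.2 / (1.24 × 19.9² × 2.83) = 0.0276

CD = 0.0276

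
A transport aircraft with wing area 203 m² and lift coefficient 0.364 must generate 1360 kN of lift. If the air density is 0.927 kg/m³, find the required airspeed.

v = 199 m/s

L = ½ρv²S·CL ⇒ v = √(2L/(ρ·S·CL))
v = √(2 × 1.36×10^6 / (0.927 × 203 × 0.364)) = √39710 = 199 m/s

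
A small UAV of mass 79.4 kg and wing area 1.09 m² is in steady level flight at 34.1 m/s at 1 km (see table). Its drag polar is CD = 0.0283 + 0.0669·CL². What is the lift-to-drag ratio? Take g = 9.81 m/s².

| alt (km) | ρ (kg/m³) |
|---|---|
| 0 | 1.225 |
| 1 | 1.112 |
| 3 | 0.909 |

L/D = 10

At 1 km, from the table: ρ = 1.112 kg/m³.
In steady level flight, lift balances weight: W = mg = 79.4 × 9.81 = 778.91 N.
Dynamic pressure q = 0.5 × 1.112 × 34.1² = 646.5 Pa.
Required CL = L/(qS) = 778.91/(646.5·1.09) = 1.105.
CD = 0.0283 + 0.0669 × 1.105² = 0.11.
L/D = CL/CD = 1.105 / 0.11 = 10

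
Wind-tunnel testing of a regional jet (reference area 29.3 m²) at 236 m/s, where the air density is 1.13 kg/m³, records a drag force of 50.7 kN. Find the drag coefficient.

From D = ½ρv²S·CD, rearranging gives CD = 2D/(ρv²S).
CD = 2 × 50700 / (1.13 × 236² × 29.3) = 0.055

CD = 0.055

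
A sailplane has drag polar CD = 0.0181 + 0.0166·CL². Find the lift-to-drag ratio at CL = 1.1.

CD = 0.0181 + 0.0166 × 1.1² = 0.03819
L/D = CL/CD = 1.1 / 0.03819 = 28.8

L/D = 28.8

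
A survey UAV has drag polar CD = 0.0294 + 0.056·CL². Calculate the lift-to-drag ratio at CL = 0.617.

CD = 0.0294 + 0.056 × 0.617² = 0.05072
L/D = CL/CD = 0.617 / 0.05072 = 12.2

L/D = 12.2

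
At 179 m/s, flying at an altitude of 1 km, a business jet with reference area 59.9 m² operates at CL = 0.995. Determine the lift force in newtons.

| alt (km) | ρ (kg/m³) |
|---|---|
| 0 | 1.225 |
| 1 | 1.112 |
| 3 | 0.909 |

L = 1.06×10^6 N

At 1 km, from the table: ρ = 1.112 kg/m³.
L = ½ρv²S·CL = ½ × 1.112 × 179² × 59.9 × 0.995 = 1.06×10^6 N ≈ 1060 kN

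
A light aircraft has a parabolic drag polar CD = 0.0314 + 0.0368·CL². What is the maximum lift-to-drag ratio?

For CD = CD0 + K·CL², (L/D)max occurs at CL* = √(CD0/K) and equals 1/(2√(K·CD0)).
(L/D)max = 1/(2√(0.0368 × 0.0314)) = 1/(2 × 0.03399) = 14.7

(L/D)max = 14.7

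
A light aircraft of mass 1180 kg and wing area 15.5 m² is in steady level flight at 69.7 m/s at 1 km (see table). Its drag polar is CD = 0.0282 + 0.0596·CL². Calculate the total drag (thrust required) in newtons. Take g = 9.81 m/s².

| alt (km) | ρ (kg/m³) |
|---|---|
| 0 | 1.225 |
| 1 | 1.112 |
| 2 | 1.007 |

At 1 km, from the table: ρ = 1.112 kg/m³.
In steady level flight, lift balances weight: W = mg = 1180 × 9.81 = 11576 N.
q = ½ρv² = ½ × 1.112 × 69.7² = 2701 Pa.
CL = 2W/(ρv²S) = 2×11576/(1.112×69.7²×15.5) = 0.2765.
CD = 0.0282 + 0.0596 × 0.2765² = 0.03276.
D = q·S·CD = 2701 × 15.5 × 0.03276 = 1371 N

D = 1370 N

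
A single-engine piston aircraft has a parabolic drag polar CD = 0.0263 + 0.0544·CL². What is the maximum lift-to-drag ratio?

For CD = CD0 + K·CL², (L/D)max occurs at CL* = √(CD0/K) and equals 1/(2√(K·CD0)).
(L/D)max = 1/(2√(0.0544 × 0.0263)) = 1/(2 × 0.03782) = 13.2

(L/D)max = 13.2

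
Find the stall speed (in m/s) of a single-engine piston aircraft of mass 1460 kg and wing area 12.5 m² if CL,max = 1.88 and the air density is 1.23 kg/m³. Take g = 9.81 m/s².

V_stall = 31.5 m/s

Stall occurs when L = W at CL,max. W = mg = 1460 × 9.81 = 14320 N.
From L = ½ρV²S·CL,max = W: V_stall = √(2W/(ρSCL,max)) = √(2·14320/(1.23·12.5·1.88))
V_stall = √991 = 31.5 m/s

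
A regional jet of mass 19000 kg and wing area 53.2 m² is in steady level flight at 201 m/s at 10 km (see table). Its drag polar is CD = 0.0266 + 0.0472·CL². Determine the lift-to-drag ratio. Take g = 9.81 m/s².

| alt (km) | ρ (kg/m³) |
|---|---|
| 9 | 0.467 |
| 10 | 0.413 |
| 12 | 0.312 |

At 10 km, from the table: ρ = 0.413 kg/m³.
Weight W = mg = 19000 × 9.81 = 1.8639×10^5 N; in level flight L = W.
q = ½ρv² = ½ × 0.413 × 201² = 8343 Pa.
CL = W/(q·S) = 1.8639×10^5 / (8343 × 53.2) = 0.42.
CD = 0.0266 + 0.0472 × 0.42² = 0.03492.
L/D = CL/CD = 0.42 / 0.03492 = 12

L/D = 12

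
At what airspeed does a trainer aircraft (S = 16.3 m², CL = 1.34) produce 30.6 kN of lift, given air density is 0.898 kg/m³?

L = ½ρv²S·CL ⇒ v = √(2L/(ρ·S·CL))
v = √(2 × 30600 / (0.898 × 16.3 × 1.34)) = √3120 = 55.9 m/s

v = 55.9 m/s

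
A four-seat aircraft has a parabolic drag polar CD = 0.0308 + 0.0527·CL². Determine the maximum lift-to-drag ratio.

For CD = CD0 + K·CL², (L/D)max occurs at CL* = √(CD0/K) and equals 1/(2√(K·CD0)).
(L/D)max = 1/(2√(0.0527 × 0.0308)) = 1/(2 × 0.04029) = 12.4

(L/D)max = 12.4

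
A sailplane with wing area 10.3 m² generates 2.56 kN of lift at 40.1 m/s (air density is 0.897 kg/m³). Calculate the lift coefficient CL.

From L = ½ρv²S·CL, rearranging gives CL = 2L/(ρv²S).
CL = 2 × 2560 / (0.897 × 40.1² × 10.3) = 0.345

CL = 0.345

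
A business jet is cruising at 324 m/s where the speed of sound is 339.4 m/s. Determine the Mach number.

M = v/a = 324 / 339.4 = 0.955

M = 0.955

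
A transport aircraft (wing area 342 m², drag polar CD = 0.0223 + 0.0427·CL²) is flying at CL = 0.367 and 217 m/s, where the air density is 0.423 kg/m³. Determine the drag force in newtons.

D = 95500 N

CD = 0.0223 + 0.0427 × 0.367² = 0.02805
D = ½ρv²S·CD = ½ × 0.423 × 217² × 342 × 0.02805 = 95500 N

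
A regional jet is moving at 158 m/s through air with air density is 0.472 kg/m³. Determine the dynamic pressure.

q = 5890 Pa

q = ½ρv² = ½ × 0.472 × 158² = 5890 Pa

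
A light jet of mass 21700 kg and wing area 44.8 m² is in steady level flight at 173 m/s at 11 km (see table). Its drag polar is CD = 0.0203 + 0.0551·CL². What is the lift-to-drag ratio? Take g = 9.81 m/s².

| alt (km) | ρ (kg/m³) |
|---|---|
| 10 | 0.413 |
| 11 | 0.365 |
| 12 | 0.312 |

L/D = 14

At 11 km, from the table: ρ = 0.365 kg/m³.
Weight W = mg = 21700 × 9.81 = 2.1288×10^5 N; in level flight L = W.
q = ½ρv² = ½ × 0.365 × 173² = 5462 Pa.
Required CL = L/(qS) = 2.1288×10^5/(5462·44.8) = 0.87.
CD = 0.0203 + 0.0551 × 0.87² = 0.062.
L/D = CL/CD = 0.87 / 0.062 = 14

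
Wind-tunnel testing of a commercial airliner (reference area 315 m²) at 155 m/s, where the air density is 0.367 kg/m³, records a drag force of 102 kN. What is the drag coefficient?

CD = 0.0734

From D = ½ρv²S·CD, rearranging gives CD = 2D/(ρv²S).
CD = 2 × 1.02×10^5 / (0.367 × 155² × 315) = 0.0734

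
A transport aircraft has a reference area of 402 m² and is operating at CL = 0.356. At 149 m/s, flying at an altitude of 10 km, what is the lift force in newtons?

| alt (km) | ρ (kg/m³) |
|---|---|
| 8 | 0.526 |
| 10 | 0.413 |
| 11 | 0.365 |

At 10 km, from the table: ρ = 0.413 kg/m³.
Dynamic pressure q = ½ρv² = ½ × 0.413 × 149² = 4585 Pa.
L = q·S·CL = 4585 × 402 × 0.356 = 6.56×10^5 N ≈ 656 kN

L = 6.56×10^5 N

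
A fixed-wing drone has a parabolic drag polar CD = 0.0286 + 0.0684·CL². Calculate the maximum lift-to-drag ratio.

(L/D)max = 11.3

For CD = CD0 + K·CL², (L/D)max occurs at CL* = √(CD0/K) and equals 1/(2√(K·CD0)).
(L/D)max = 1/(2√(0.0684 × 0.0286)) = 1/(2 × 0.04423) = 11.3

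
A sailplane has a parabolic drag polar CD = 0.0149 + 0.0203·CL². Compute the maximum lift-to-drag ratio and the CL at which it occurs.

For CD = CD0 + K·CL², (L/D)max occurs at CL* = √(CD0/K) and equals 1/(2√(K·CD0)).
(L/D)max = 1/(2√(0.0203 × 0.0149)) = 1/(2 × 0.01739) = 28.7
CL* = √(0.0149/0.0203) = 0.857

(L/D)max = 28.7, at CL = 0.857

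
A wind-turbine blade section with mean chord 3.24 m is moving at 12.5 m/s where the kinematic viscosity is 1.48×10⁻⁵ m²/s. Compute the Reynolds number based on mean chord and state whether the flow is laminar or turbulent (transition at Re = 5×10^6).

Re = 2.74×10^6 (laminar)

Re = v·c/ν = 12.5 × 3.24 / (1.48×10⁻⁵) = 2.74×10^6
Since 2.74×10^6 < 5×10^6, the flow is laminar.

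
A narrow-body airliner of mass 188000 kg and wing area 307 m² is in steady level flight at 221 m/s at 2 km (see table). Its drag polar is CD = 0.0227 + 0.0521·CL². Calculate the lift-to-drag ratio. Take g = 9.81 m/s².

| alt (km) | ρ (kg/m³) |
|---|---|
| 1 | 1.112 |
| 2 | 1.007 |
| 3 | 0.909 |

At 2 km, from the table: ρ = 1.007 kg/m³.
Weight W = mg = 188000 × 9.81 = 1.8443×10^6 N; in level flight L = W.
q = ½ρv² = ½ × 1.007 × 221² = 24590 Pa.
CL = 2W/(ρv²S) = 2×1.8443×10^6/(1.007×221²×307) = 0.2443.
CD = 0.0227 + 0.0521 × 0.2443² = 0.02581.
L/D = CL/CD = 0.2443 / 0.02581 = 9.47

L/D = 9.47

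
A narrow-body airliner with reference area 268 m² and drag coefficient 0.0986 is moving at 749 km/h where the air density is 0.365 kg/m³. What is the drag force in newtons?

Convert speed: v = 749 km/h ÷ 3.6 = 208.1 m/s.
Dynamic pressure q = ½ρv² = ½ × 0.365 × 208.1² = 7900 Pa.
D = q·S·CD = 7900 × 268 × 0.0986 = 2.09×10^5 N ≈ 209 kN

D = 2.09×10^5 N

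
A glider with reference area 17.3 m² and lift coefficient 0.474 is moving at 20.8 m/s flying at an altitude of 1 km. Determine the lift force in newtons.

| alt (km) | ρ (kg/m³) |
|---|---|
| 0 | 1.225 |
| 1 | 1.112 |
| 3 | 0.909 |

At 1 km, from the table: ρ = 1.112 kg/m³.
Dynamic pressure q = ½ρv² = ½ × 1.112 × 20.8² = 240.5 Pa.
L = q·S·CL = 240.5 × 17.3 × 0.474 = 1970 N

L = 1970 N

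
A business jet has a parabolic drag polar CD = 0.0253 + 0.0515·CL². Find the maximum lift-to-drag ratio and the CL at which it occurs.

For CD = CD0 + K·CL², (L/D)max occurs at CL* = √(CD0/K) and equals 1/(2√(K·CD0)).
(L/D)max = 1/(2√(0.0515 × 0.0253)) = 1/(2 × 0.0361) = 13.9
CL* = √(0.0253/0.0515) = 0.701

(L/D)max = 13.9, at CL = 0.701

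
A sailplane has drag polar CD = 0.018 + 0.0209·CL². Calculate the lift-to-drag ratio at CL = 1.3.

L/D = 24.4

CD = 0.018 + 0.0209 × 1.3² = 0.05332
L/D = CL/CD = 1.3 / 0.05332 = 24.4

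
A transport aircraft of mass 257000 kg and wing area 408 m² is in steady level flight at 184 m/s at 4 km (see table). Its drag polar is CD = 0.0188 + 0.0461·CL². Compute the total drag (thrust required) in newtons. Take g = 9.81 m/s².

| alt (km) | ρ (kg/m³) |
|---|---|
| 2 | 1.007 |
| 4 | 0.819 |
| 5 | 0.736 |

At 4 km, from the table: ρ = 0.819 kg/m³.
In steady level flight, lift balances weight: W = mg = 257000 × 9.81 = 2.5212×10^6 N.
q = ½ρv² = ½ × 0.819 × 184² = 13860 Pa.
Required CL = L/(qS) = 2.5212×10^6/(13860·408) = 0.4457.
CD = 0.0188 + 0.0461 × 0.4457² = 0.02796.
D = q·S·CD = 13860 × 408 × 0.02796 = 1.581×10^5 N

D = 1.58×10^5 N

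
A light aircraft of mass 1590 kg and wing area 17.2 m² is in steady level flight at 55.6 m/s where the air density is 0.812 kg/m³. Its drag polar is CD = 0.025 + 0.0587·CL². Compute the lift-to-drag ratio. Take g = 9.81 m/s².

L/D = 13

In steady level flight, lift balances weight: W = mg = 1590 × 9.81 = 15598 N.
q = ½ρv² = ½ × 0.812 × 55.6² = 1255 Pa.
CL = 2W/(ρv²S) = 2×15598/(0.812×55.6²×17.2) = 0.7225.
CD = 0.025 + 0.0587 × 0.7225² = 0.05565.
L/D = CL/CD = 0.7225 / 0.05565 = 13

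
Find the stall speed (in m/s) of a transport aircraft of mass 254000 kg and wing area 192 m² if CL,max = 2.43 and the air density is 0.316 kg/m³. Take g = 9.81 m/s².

V_stall = 184 m/s

At stall, lift equals weight: L = W = m·g = 254000 × 9.81 = 2.492×10^6 N.
V_stall = √(2W/(ρ·S·CL,max)) = √(2 × 2.492×10^6 / (0.316 × 192 × 2.43))
V_stall = √33800 = 184 m/s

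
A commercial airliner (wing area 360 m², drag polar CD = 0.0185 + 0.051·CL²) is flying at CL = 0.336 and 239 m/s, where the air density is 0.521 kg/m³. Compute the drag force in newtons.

D = 1.3×10^5 N

CD = 0.0185 + 0.051 × 0.336² = 0.02426
D = ½ρv²S·CD = ½ × 0.521 × 239² × 360 × 0.02426 = 1.3×10^5 N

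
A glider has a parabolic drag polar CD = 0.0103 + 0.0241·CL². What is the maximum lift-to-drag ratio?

(L/D)max = 31.7

For CD = CD0 + K·CL², (L/D)max occurs at CL* = √(CD0/K) and equals 1/(2√(K·CD0)).
(L/D)max = 1/(2√(0.0241 × 0.0103)) = 1/(2 × 0.01576) = 31.7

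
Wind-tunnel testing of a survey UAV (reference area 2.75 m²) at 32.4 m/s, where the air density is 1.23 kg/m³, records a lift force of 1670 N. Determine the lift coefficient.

From L = ½ρv²S·CL, rearranging gives CL = 2L/(ρv²S).
CL = 2 × 1670 / (1.23 × 32.4² × 2.75) = 0.941

CL = 0.941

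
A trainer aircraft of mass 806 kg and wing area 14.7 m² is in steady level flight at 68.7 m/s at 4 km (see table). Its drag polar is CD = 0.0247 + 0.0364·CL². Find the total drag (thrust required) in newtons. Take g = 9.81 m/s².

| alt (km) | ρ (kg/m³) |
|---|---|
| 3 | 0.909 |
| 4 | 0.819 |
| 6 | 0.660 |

D = 782 N

At 4 km, from the table: ρ = 0.819 kg/m³.
In steady level flight, lift balances weight: W = mg = 806 × 9.81 = 7906.9 N.
Dynamic pressure q = 0.5 × 0.819 × 68.7² = 1933 Pa.
CL = W/(q·S) = 7906.9 / (1933 × 14.7) = 0.2783.
CD = 0.0247 + 0.0364 × 0.2783² = 0.02752.
D = q·S·CD = 1933 × 14.7 × 0.02752 = 781.8 N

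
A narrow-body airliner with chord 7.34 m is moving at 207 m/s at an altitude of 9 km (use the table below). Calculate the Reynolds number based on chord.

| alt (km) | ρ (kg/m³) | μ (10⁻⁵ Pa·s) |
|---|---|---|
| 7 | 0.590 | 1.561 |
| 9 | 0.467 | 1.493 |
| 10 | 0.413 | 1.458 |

Re = 4.75×10^7

At 9 km, from the table: ρ = 0.467 kg/m³, μ = 1.493×10⁻⁵ Pa·s.
Re = ρ·v·c/μ = 0.467 × 207 × 7.34 / (1.493×10⁻⁵) = 4.75×10^7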